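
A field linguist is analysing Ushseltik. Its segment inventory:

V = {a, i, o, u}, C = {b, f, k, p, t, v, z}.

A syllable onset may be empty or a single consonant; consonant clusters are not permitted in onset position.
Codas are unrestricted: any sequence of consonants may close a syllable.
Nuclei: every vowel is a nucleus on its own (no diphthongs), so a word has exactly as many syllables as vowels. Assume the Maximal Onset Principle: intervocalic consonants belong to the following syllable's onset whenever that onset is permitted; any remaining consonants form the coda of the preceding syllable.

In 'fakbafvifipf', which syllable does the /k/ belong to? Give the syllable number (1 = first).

Nuclei (vowels): a, a, i, i → 4 syllables.
Between /a/ (V1) and /a/ (V2): /kb/; trying suffixes from longest down, /b/ is the first permitted one, so coda /k/ | onset /b/.
Between /a/ (V2) and /i/ (V3): /fv/ — longest licit onset from the right is /v/, leaving /f/ as coda.
Between /i/ (V3) and /i/ (V4): just /f/ — single C goes to the following onset.
Putting it together: fak.baf.vi.fipf.
The /k/ is in the coda of syllable 1 (/fak/).

1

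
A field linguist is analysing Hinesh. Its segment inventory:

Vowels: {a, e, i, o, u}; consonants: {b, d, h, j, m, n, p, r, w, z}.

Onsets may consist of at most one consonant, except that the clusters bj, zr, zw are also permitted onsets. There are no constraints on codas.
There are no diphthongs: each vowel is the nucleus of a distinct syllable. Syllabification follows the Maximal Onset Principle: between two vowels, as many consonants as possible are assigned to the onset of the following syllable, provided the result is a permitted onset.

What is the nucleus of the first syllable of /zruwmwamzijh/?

The vowels are u, a, i — 3 nuclei, so 3 syllables.
The first nucleus (vowel 1 from the left) is /u/.

u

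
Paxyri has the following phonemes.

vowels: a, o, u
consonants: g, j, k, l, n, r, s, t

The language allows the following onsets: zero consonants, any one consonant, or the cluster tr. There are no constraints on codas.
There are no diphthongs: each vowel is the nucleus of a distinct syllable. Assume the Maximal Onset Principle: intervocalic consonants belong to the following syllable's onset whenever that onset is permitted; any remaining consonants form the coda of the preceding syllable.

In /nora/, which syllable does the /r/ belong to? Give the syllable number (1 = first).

2

Nuclei (vowels): o, a → 2 syllables.
V1 /o/ – V2 /a/: /r/ is a single consonant, so it becomes the next onset.
Syllabification: no.ra.
The /r/ is in the onset of syllable 2 (/ra/).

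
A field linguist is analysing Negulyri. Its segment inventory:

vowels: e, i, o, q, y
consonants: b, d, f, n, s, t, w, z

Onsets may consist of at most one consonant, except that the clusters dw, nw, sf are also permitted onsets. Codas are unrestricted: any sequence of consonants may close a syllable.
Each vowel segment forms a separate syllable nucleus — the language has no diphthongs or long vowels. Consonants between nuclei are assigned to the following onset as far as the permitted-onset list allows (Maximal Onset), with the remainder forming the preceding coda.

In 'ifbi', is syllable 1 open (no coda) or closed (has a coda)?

closed

Nuclei (vowels): i, i → 2 syllables.
V1 /i/ – V2 /i/: cluster /fb/ — the longest permitted-onset suffix is /b/; onset = /b/, preceding coda = /f/.
Syllabification: if.bi.
Syllable 1 is /if/ with coda /f/, so it is closed.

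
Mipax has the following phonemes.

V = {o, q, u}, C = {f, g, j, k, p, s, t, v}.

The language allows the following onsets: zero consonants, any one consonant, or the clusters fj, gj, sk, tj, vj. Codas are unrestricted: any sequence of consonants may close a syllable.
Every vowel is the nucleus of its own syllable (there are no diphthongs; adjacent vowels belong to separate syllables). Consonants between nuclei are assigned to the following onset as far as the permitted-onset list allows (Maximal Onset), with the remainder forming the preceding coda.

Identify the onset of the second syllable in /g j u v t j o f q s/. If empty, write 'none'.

tj

Nuclei (vowels): u, o, q → 3 syllables.
Between /u/ (V1) and /o/ (V2): cluster /vtj/ — the longest permitted-onset suffix is /tj/; onset = /tj/, preceding coda = /v/.
Between /o/ (V2) and /q/ (V3): /f/ → onset of the next syllable (single consonants are always licit onsets).
Result: gjuv.tjo.fqs.
Syllable 2 is /tjo/: onset /tj/, nucleus /o/, coda ∅.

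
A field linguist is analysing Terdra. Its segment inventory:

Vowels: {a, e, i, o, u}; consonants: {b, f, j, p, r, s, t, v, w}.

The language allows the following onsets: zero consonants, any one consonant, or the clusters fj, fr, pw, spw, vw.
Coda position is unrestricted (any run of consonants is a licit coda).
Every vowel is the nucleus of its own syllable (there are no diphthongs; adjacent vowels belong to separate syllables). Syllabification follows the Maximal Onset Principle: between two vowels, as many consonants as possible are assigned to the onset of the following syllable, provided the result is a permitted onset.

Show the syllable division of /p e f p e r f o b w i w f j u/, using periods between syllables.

The vowels are e, e, o, i, u — 5 nuclei, so 5 syllables.
V1 /e/ – V2 /e/: cluster /fp/ — the longest permitted-onset suffix is /p/; onset = /p/, preceding coda = /f/.
V2 /e/ – V3 /o/: cluster /rf/ — the longest permitted-onset suffix is /f/; onset = /f/, preceding coda = /r/.
V3 /o/ – V4 /i/: cluster /bw/ — the longest permitted-onset suffix is /w/; onset = /w/, preceding coda = /b/.
V4 /i/ – V5 /u/: /wfj/; trying suffixes from longest down, /fj/ is the first permitted one, so coda /w/ | onset /fj/.

pef.per.fob.wiw.fju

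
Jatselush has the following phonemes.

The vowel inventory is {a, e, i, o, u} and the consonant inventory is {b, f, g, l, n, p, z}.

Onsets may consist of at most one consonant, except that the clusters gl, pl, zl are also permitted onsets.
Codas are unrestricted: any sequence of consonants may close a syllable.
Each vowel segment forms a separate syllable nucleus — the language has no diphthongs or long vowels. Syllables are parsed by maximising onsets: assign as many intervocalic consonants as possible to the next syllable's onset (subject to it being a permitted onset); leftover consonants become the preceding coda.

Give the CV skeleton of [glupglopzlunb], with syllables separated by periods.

Vowels present: u, o, u; each is a nucleus, giving 3 syllables.
σ1/σ2 boundary: /pgl/ — longest licit onset from the right is /gl/, leaving /p/ as coda.
σ2/σ3 boundary: cluster /pzl/ — the longest permitted-onset suffix is /zl/; onset = /zl/, preceding coda = /p/.
Syllabification: glup.glop.zlunb.
Mapping each syllable to C/V: /glup/ → CCVC, /glop/ → CCVC, /zlunb/ → CCVCC.

CCVC.CCVC.CCVCC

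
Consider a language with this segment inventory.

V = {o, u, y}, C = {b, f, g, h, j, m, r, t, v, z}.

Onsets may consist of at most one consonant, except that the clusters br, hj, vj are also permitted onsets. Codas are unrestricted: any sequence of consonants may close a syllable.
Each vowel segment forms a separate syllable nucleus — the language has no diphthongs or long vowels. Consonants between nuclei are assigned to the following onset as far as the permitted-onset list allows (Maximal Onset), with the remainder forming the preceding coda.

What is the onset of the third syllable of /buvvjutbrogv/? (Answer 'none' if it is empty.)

Nuclei (vowels): u, u, o → 3 syllables.
σ1/σ2 boundary: cluster /vvj/ — the longest permitted-onset suffix is /vj/; onset = /vj/, preceding coda = /v/.
σ2/σ3 boundary: /tbr/; trying suffixes from longest down, /br/ is the first permitted one, so coda /t/ | onset /br/.
So the parse is buv.vjut.brogv.
Syllable 3 is /brogv/: onset /br/, nucleus /o/, coda /gv/.

br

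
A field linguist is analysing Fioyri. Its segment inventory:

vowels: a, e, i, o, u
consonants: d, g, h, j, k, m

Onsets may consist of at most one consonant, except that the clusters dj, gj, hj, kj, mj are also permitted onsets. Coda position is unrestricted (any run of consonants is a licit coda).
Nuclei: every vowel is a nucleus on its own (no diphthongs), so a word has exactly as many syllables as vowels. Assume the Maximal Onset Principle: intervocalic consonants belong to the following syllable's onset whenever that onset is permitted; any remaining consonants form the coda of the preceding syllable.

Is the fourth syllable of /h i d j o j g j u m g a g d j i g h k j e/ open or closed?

closed

The vowels are i, o, u, a, i, e — 6 nuclei, so 6 syllables.
/i…o/ gap (V1→V2): /dj/ — entire cluster is a permitted onset → onset /dj/, coda ∅.
/o…u/ gap (V2→V3): /jgj/ splits as /j/ + /gj/ (/gj/ is the longest suffix that is a licit onset).
/u…a/ gap (V3→V4): /mg/; trying suffixes from longest down, /g/ is the first permitted one, so coda /m/ | onset /g/.
/a…i/ gap (V4→V5): cluster /gdj/ — the longest permitted-onset suffix is /dj/; onset = /dj/, preceding coda = /g/.
/i…e/ gap (V5→V6): /ghkj/; trying suffixes from longest down, /kj/ is the first permitted one, so coda /gh/ | onset /kj/.
Result: hi.djoj.gjum.gag.djigh.kje.
Syllable 4 is /gag/ with coda /g/, so it is closed.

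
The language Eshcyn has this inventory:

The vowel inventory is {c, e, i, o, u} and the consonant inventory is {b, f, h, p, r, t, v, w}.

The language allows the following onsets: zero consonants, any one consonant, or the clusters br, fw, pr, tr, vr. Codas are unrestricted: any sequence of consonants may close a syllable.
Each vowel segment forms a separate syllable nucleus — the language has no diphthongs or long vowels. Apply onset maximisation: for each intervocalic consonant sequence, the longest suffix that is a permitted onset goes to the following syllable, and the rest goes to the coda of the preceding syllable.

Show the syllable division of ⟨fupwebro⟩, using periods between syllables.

fup.we.bro

Nuclei (vowels): u, e, o → 3 syllables.
σ1/σ2 boundary: cluster /pw/ — the longest permitted-onset suffix is /w/; onset = /w/, preceding coda = /p/.
σ2/σ3 boundary: cluster /br/ — /br/ is itself a permitted onset, so the whole cluster goes right; preceding coda = ∅.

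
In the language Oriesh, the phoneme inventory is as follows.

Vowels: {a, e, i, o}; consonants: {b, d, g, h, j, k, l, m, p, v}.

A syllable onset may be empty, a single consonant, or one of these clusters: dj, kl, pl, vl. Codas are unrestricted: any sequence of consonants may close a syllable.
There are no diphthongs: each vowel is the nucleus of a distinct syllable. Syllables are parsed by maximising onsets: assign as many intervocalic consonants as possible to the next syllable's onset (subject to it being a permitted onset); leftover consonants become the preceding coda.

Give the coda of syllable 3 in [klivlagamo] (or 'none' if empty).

none

Vowels present: i, a, a, o; each is a nucleus, giving 4 syllables.
/i…a/ gap (V1→V2): /vl/ — entire cluster is a permitted onset → onset /vl/, coda ∅.
/a…a/ gap (V2→V3): just /g/ — single C goes to the following onset.
/a…o/ gap (V3→V4): /m/ is a single consonant, so it becomes the next onset.
Putting it together: kli.vla.ga.mo.
Syllable 3 is /ga/: onset /g/, nucleus /a/, coda ∅.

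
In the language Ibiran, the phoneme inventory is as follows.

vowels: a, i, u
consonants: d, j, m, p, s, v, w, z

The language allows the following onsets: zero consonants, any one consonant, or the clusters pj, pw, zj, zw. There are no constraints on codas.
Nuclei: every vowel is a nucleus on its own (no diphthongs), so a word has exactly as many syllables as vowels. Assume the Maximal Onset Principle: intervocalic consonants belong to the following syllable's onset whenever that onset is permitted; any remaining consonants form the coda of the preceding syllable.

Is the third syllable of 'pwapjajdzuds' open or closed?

closed

The vowels are a, a, u — 3 nuclei, so 3 syllables.
σ1/σ2 boundary: /pj/ is a licit onset in full, so it all attaches to the next syllable.
σ2/σ3 boundary: /jdz/; trying suffixes from longest down, /z/ is the first permitted one, so coda /jd/ | onset /z/.
Result: pwa.pjajd.zuds.
Syllable 3 is /zuds/ with coda /ds/, so it is closed.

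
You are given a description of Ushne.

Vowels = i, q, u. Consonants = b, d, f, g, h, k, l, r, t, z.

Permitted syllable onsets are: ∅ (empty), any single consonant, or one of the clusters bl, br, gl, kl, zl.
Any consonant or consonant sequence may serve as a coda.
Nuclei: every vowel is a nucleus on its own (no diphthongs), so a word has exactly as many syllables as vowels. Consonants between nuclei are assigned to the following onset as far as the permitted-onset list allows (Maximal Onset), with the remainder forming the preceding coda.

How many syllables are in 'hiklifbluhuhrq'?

5

The vowels are i, i, u, u, q — 5 nuclei, so 5 syllables.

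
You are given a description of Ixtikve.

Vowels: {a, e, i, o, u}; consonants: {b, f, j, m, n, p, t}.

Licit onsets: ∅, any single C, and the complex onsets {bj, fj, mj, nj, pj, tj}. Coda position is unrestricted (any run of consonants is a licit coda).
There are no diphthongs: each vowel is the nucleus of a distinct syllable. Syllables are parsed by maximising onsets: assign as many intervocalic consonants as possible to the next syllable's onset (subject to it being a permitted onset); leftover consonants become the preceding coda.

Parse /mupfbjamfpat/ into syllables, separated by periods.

Nuclei (vowels): u, a, a → 3 syllables.
/u…a/ gap (V1→V2): /pfbj/; trying suffixes from longest down, /bj/ is the first permitted one, so coda /pf/ | onset /bj/.
/a…a/ gap (V2→V3): cluster /mfp/ — the longest permitted-onset suffix is /p/; onset = /p/, preceding coda = /mf/.

mupf.bjamf.pat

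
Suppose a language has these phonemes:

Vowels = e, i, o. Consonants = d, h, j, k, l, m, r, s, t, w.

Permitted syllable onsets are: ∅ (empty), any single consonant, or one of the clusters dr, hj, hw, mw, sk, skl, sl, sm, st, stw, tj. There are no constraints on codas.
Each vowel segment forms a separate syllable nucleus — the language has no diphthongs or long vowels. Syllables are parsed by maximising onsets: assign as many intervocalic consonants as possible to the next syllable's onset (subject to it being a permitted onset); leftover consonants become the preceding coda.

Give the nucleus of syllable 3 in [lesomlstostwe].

o

Vowels present: e, o, o, e; each is a nucleus, giving 4 syllables.
The third nucleus (vowel 3 from the left) is /o/.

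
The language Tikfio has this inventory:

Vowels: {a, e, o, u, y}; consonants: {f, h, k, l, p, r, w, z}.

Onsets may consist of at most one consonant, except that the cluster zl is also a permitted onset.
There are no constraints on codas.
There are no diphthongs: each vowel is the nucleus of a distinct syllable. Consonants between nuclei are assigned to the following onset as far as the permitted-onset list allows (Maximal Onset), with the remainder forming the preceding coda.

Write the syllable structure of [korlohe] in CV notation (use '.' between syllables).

CVC.CV.CV

Nuclei (vowels): o, o, e → 3 syllables.
σ1/σ2 boundary: cluster /rl/ — the longest permitted-onset suffix is /l/; onset = /l/, preceding coda = /r/.
σ2/σ3 boundary: /h/ → onset of the next syllable (single consonants are always licit onsets).
Syllabification: kor.lo.he.
Mapping each syllable to C/V: /kor/ → CVC, /lo/ → CV, /he/ → CV.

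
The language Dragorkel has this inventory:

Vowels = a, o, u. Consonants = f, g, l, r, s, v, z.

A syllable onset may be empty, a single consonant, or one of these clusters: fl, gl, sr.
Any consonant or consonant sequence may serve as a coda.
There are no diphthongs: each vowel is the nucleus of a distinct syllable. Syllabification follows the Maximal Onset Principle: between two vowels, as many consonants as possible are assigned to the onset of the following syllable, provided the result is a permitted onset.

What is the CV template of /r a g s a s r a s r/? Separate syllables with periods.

Nuclei (vowels): a, a, a → 3 syllables.
V1 /a/ – V2 /a/: /gs/; trying suffixes from longest down, /s/ is the first permitted one, so coda /g/ | onset /s/.
V2 /a/ – V3 /a/: /sr/ is a licit onset in full, so it all attaches to the next syllable.
So the parse is rag.sa.srasr.
Mapping each syllable to C/V: /rag/ → CVC, /sa/ → CV, /srasr/ → CCVCC.

CVC.CV.CCVCC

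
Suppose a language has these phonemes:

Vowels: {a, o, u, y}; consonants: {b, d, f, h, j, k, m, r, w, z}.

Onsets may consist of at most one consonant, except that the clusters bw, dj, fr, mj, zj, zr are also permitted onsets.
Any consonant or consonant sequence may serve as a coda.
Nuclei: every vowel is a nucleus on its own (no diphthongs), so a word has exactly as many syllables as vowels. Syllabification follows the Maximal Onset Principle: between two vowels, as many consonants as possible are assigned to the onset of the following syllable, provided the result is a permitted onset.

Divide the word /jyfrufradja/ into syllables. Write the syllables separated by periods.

Nuclei (vowels): y, u, a, a → 4 syllables.
Between /y/ (V1) and /u/ (V2): /fr/ is a licit onset in full, so it all attaches to the next syllable.
Between /u/ (V2) and /a/ (V3): cluster /fr/ — /fr/ is itself a permitted onset, so the whole cluster goes right; preceding coda = ∅.
Between /a/ (V3) and /a/ (V4): /dj/ — entire cluster is a permitted onset → onset /dj/, coda ∅.

jy.fru.fra.dja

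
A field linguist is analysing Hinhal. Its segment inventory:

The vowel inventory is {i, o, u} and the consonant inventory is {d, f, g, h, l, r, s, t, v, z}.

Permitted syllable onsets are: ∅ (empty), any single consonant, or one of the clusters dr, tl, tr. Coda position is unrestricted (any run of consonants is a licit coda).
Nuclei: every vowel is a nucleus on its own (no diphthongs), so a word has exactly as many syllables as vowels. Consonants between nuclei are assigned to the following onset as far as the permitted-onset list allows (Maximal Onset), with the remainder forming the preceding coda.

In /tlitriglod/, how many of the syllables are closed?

2

Vowels present: i, i, o; each is a nucleus, giving 3 syllables.
σ1/σ2 boundary: cluster /tr/ — /tr/ is itself a permitted onset, so the whole cluster goes right; preceding coda = ∅.
σ2/σ3 boundary: cluster /gl/ — the longest permitted-onset suffix is /l/; onset = /l/, preceding coda = /g/.
Putting it together: tli.trig.lod.
Classifying each syllable: /tli/ (open), /trig/ (closed), /lod/ (closed).
Closed syllables: 2.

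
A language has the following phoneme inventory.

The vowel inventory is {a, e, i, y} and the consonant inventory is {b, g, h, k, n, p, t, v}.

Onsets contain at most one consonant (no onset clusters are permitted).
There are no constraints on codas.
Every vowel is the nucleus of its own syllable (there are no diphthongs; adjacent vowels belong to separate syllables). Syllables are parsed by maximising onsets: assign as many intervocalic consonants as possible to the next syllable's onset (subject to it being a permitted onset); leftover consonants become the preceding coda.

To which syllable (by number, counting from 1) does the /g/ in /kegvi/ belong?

Nuclei (vowels): e, i → 2 syllables.
/e…i/ gap (V1→V2): /gv/ splits as /g/ + /v/ (/v/ is the longest suffix that is a licit onset).
Result: keg.vi.
The /g/ is in the coda of syllable 1 (/keg/).

1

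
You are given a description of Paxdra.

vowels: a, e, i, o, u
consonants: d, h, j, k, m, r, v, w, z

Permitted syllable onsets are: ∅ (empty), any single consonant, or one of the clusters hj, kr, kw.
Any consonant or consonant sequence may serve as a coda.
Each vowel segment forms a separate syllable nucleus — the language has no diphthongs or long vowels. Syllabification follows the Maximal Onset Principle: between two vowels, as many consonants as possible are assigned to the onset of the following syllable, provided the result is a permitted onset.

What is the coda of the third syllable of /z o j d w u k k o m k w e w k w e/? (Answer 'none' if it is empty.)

m

Nuclei (vowels): o, u, o, e, e → 5 syllables.
/o…u/ gap (V1→V2): cluster /jdw/ — the longest permitted-onset suffix is /w/; onset = /w/, preceding coda = /jd/.
/u…o/ gap (V2→V3): /kk/; trying suffixes from longest down, /k/ is the first permitted one, so coda /k/ | onset /k/.
/o…e/ gap (V3→V4): /mkw/; trying suffixes from longest down, /kw/ is the first permitted one, so coda /m/ | onset /kw/.
/e…e/ gap (V4→V5): /wkw/ — longest licit onset from the right is /kw/, leaving /w/ as coda.
Result: zojd.wuk.kom.kwew.kwe.
Syllable 3 is /kom/: onset /k/, nucleus /o/, coda /m/.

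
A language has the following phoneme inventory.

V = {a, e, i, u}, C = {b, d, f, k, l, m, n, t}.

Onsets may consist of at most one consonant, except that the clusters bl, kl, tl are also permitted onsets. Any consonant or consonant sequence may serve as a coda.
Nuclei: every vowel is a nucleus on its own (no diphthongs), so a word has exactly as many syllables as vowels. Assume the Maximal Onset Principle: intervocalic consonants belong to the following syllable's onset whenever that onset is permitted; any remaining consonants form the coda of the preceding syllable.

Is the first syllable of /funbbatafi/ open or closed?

Vowels present: u, a, a, i; each is a nucleus, giving 4 syllables.
V1 /u/ – V2 /a/: /nbb/ — longest licit onset from the right is /b/, leaving /nb/ as coda.
V2 /a/ – V3 /a/: just /t/ — single C goes to the following onset.
V3 /a/ – V4 /i/: just /f/ — single C goes to the following onset.
So the parse is funb.ba.ta.fi.
Syllable 1 is /funb/ with coda /nb/, so it is closed.

closed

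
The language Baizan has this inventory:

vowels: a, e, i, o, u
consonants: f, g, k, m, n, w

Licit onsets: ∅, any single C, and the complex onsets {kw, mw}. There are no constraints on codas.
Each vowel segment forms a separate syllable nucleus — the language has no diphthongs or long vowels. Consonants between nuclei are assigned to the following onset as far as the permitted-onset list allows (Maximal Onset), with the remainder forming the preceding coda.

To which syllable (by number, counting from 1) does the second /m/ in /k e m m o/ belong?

The vowels are e, o — 2 nuclei, so 2 syllables.
Between /e/ (V1) and /o/ (V2): cluster /mm/ — the longest permitted-onset suffix is /m/; onset = /m/, preceding coda = /m/.
Result: kem.mo.
The second /m/ is in the onset of syllable 2 (/mo/).

2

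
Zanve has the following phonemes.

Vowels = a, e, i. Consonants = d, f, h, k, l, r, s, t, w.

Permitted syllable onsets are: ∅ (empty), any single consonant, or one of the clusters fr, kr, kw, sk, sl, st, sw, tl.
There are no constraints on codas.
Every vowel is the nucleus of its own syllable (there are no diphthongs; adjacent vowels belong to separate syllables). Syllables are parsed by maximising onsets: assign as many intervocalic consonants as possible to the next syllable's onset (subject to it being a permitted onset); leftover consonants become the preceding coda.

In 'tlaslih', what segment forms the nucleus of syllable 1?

The vowels are a, i — 2 nuclei, so 2 syllables.
The first nucleus (vowel 1 from the left) is /a/.

a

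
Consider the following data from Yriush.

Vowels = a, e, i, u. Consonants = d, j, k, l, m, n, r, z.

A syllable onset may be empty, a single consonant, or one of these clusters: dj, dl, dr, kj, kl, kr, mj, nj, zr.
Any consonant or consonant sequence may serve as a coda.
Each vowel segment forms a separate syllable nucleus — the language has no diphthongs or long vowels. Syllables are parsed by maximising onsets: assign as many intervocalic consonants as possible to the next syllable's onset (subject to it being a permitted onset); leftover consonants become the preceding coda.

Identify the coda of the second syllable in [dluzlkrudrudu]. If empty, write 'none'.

Nuclei (vowels): u, u, u, u → 4 syllables.
σ1/σ2 boundary: /zlkr/ splits as /zl/ + /kr/ (/kr/ is the longest suffix that is a licit onset).
σ2/σ3 boundary: /dr/ — entire cluster is a permitted onset → onset /dr/, coda ∅.
σ3/σ4 boundary: /d/ is a single consonant, so it becomes the next onset.
Result: dluzl.kru.dru.du.
Syllable 2 is /kru/: onset /kr/, nucleus /u/, coda ∅.

none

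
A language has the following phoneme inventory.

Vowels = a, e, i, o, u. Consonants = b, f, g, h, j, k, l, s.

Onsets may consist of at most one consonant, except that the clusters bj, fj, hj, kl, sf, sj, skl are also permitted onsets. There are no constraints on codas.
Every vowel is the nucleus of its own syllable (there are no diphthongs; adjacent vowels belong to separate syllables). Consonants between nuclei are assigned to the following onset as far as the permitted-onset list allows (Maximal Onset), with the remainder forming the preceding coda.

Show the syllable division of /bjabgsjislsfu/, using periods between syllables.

bjabg.sjisl.sfu

The vowels are a, i, u — 3 nuclei, so 3 syllables.
/a…i/ gap (V1→V2): /bgsj/ splits as /bg/ + /sj/ (/sj/ is the longest suffix that is a licit onset).
/i…u/ gap (V2→V3): /slsf/; trying suffixes from longest down, /sf/ is the first permitted one, so coda /sl/ | onset /sf/.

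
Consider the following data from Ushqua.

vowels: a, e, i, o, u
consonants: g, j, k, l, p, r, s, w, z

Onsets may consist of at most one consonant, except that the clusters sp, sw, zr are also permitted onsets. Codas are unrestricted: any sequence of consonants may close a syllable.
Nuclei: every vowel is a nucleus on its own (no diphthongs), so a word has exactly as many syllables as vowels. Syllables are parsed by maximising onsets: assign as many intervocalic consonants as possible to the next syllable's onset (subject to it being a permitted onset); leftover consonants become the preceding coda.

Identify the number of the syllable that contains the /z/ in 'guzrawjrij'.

Nuclei (vowels): u, a, i → 3 syllables.
V1 /u/ – V2 /a/: /zr/ — entire cluster is a permitted onset → onset /zr/, coda ∅.
V2 /a/ – V3 /i/: /wjr/ — longest licit onset from the right is /r/, leaving /wj/ as coda.
Syllabification: gu.zrawj.rij.
The /z/ is in the onset of syllable 2 (/zrawj/).

2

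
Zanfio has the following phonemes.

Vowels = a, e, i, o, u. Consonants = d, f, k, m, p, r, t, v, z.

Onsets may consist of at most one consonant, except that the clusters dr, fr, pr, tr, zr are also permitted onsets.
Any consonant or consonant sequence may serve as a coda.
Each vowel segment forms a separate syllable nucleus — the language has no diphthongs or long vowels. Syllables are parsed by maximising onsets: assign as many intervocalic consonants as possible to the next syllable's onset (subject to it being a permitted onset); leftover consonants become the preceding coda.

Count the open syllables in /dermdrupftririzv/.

The vowels are e, u, i, i — 4 nuclei, so 4 syllables.
/e…u/ gap (V1→V2): /rmdr/ — longest licit onset from the right is /dr/, leaving /rm/ as coda.
/u…i/ gap (V2→V3): /pftr/ — longest licit onset from the right is /tr/, leaving /pf/ as coda.
/i…i/ gap (V3→V4): just /r/ — single C goes to the following onset.
Result: derm.drupf.tri.rizv.
Classifying each syllable: /derm/ (closed), /drupf/ (closed), /tri/ (open), /rizv/ (closed).
Open syllables: 1.

1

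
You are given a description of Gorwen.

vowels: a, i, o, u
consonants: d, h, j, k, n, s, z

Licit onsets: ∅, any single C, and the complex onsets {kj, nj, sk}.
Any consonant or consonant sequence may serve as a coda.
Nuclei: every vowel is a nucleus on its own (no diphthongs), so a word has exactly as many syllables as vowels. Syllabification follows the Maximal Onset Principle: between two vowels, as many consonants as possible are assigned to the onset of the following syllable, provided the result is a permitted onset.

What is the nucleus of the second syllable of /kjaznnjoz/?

o

The vowels are a, o — 2 nuclei, so 2 syllables.
The second nucleus (vowel 2 from the left) is /o/.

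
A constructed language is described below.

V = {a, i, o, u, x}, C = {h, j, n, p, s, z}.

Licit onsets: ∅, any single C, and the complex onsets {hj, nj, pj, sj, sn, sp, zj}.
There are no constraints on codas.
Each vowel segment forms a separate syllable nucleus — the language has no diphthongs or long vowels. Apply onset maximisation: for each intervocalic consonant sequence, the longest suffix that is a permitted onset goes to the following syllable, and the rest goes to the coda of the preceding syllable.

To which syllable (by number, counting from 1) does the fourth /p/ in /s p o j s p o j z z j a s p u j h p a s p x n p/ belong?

The vowels are o, o, a, u, a, x — 6 nuclei, so 6 syllables.
Between /o/ (V1) and /o/ (V2): /jsp/; trying suffixes from longest down, /sp/ is the first permitted one, so coda /j/ | onset /sp/.
Between /o/ (V2) and /a/ (V3): /jzzj/ — longest licit onset from the right is /zj/, leaving /jz/ as coda.
Between /a/ (V3) and /u/ (V4): /sp/ is a licit onset in full, so it all attaches to the next syllable.
Between /u/ (V4) and /a/ (V5): /jhp/ splits as /jh/ + /p/ (/p/ is the longest suffix that is a licit onset).
Between /a/ (V5) and /x/ (V6): cluster /sp/ — /sp/ is itself a permitted onset, so the whole cluster goes right; preceding coda = ∅.
Result: spoj.spojz.zja.spujh.pa.spxnp.
The fourth /p/ is in the onset of syllable 5 (/pa/).

5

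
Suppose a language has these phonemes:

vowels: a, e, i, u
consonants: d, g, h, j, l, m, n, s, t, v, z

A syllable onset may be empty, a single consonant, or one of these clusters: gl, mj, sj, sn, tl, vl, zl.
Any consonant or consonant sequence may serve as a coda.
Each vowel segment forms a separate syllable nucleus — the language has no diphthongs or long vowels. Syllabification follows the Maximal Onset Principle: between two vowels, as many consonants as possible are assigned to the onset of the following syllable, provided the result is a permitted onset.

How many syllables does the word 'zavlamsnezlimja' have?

The vowels are a, a, e, i, a — 5 nuclei, so 5 syllables.

5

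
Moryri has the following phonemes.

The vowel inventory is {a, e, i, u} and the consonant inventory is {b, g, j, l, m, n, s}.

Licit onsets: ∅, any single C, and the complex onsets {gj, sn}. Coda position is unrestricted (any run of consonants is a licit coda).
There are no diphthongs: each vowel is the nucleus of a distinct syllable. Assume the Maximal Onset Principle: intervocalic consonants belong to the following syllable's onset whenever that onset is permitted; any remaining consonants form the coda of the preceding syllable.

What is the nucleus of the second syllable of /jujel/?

e

Vowels present: u, e; each is a nucleus, giving 2 syllables.
The second nucleus (vowel 2 from the left) is /e/.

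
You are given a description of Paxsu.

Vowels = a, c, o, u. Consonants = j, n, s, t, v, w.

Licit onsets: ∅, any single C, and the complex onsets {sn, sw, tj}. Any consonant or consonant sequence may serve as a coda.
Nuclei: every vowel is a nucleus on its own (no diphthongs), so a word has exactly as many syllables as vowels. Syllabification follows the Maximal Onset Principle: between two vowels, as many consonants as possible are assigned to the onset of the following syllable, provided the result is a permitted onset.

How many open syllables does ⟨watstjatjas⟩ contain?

1

Nuclei (vowels): a, a, a → 3 syllables.
Between /a/ (V1) and /a/ (V2): /tstj/; trying suffixes from longest down, /tj/ is the first permitted one, so coda /ts/ | onset /tj/.
Between /a/ (V2) and /a/ (V3): cluster /tj/ — /tj/ is itself a permitted onset, so the whole cluster goes right; preceding coda = ∅.
Result: wats.tja.tjas.
Classifying each syllable: /wats/ (closed), /tja/ (open), /tjas/ (closed).
Open syllables: 1.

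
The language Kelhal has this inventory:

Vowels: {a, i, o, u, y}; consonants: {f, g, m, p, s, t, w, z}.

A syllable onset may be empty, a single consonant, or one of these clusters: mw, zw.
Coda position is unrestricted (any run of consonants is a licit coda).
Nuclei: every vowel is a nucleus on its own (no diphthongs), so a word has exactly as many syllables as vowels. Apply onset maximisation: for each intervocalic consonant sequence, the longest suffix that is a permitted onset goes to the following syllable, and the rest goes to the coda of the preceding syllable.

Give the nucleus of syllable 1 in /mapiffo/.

a

Vowels present: a, i, o; each is a nucleus, giving 3 syllables.
The first nucleus (vowel 1 from the left) is /a/.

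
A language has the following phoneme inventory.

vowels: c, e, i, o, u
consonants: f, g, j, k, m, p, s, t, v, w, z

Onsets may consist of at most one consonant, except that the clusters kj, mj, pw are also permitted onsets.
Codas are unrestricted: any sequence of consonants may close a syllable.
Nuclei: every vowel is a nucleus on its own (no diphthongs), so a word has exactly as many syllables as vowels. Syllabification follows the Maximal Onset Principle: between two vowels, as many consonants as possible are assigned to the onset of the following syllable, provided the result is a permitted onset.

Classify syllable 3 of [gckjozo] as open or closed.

Vowels present: c, o, o; each is a nucleus, giving 3 syllables.
σ1/σ2 boundary: /kj/ is a licit onset in full, so it all attaches to the next syllable.
σ2/σ3 boundary: just /z/ — single C goes to the following onset.
Result: gc.kjo.zo.
Syllable 3 is /zo/; it ends in its nucleus with no coda, so it is open.

open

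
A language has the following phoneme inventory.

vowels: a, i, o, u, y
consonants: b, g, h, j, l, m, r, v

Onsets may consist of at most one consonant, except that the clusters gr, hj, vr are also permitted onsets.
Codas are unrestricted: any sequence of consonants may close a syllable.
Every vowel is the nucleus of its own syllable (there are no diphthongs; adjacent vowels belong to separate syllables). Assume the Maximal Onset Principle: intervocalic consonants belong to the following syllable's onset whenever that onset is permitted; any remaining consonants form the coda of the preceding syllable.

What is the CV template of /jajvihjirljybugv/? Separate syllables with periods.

CVC.CV.CCVCC.CV.CVCC

Nuclei (vowels): a, i, i, y, u → 5 syllables.
σ1/σ2 boundary: /jv/ splits as /j/ + /v/ (/v/ is the longest suffix that is a licit onset).
σ2/σ3 boundary: cluster /hj/ — /hj/ is itself a permitted onset, so the whole cluster goes right; preceding coda = ∅.
σ3/σ4 boundary: /rlj/ splits as /rl/ + /j/ (/j/ is the longest suffix that is a licit onset).
σ4/σ5 boundary: /b/ → onset of the next syllable (single consonants are always licit onsets).
Result: jaj.vi.hjirl.jy.bugv.
Mapping each syllable to C/V: /jaj/ → CVC, /vi/ → CV, /hjirl/ → CCVCC, /jy/ → CV, /bugv/ → CVCC.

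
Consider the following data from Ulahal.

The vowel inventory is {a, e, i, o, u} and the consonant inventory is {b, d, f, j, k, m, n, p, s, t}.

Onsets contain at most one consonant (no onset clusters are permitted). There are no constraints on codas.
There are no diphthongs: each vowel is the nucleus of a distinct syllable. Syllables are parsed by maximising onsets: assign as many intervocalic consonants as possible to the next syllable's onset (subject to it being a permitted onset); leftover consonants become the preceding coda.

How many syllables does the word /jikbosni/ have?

The vowels are i, o, i — 3 nuclei, so 3 syllables.

3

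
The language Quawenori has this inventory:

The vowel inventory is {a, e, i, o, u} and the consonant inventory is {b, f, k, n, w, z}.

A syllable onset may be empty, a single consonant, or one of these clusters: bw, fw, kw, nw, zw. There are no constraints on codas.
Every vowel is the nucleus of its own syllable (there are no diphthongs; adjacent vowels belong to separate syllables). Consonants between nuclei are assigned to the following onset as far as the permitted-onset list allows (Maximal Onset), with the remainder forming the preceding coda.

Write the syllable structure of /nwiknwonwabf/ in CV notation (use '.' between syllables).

Vowels present: i, o, a; each is a nucleus, giving 3 syllables.
σ1/σ2 boundary: /knw/ — longest licit onset from the right is /nw/, leaving /k/ as coda.
σ2/σ3 boundary: /nw/ is a licit onset in full, so it all attaches to the next syllable.
Result: nwik.nwo.nwabf.
Mapping each syllable to C/V: /nwik/ → CCVC, /nwo/ → CCV, /nwabf/ → CCVCC.

CCVC.CCV.CCVCC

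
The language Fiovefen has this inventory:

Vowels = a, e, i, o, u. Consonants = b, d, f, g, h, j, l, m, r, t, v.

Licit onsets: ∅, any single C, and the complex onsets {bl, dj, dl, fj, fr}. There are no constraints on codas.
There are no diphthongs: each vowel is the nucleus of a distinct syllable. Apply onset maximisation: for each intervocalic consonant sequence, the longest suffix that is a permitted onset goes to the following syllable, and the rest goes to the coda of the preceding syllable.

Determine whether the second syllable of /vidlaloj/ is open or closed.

open

Vowels present: i, a, o; each is a nucleus, giving 3 syllables.
Between /i/ (V1) and /a/ (V2): /dl/ — entire cluster is a permitted onset → onset /dl/, coda ∅.
Between /a/ (V2) and /o/ (V3): /l/ → onset of the next syllable (single consonants are always licit onsets).
Putting it together: vi.dla.loj.
Syllable 2 is /dla/; it ends in its nucleus with no coda, so it is open.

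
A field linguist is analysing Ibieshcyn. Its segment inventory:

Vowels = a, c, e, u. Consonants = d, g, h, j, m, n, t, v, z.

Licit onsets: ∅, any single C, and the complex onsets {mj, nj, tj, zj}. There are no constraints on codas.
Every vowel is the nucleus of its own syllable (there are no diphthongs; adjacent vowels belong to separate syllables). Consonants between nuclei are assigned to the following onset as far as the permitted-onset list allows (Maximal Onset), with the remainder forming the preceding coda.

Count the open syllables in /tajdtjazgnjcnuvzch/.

1

Nuclei (vowels): a, a, c, u, c → 5 syllables.
V1 /a/ – V2 /a/: cluster /jdtj/ — the longest permitted-onset suffix is /tj/; onset = /tj/, preceding coda = /jd/.
V2 /a/ – V3 /c/: cluster /zgnj/ — the longest permitted-onset suffix is /nj/; onset = /nj/, preceding coda = /zg/.
V3 /c/ – V4 /u/: /n/ → onset of the next syllable (single consonants are always licit onsets).
V4 /u/ – V5 /c/: /vz/ splits as /v/ + /z/ (/z/ is the longest suffix that is a licit onset).
Result: tajd.tjazg.njc.nuv.zch.
Classifying each syllable: /tajd/ (closed), /tjazg/ (closed), /njc/ (open), /nuv/ (closed), /zch/ (closed).
Open syllables: 1.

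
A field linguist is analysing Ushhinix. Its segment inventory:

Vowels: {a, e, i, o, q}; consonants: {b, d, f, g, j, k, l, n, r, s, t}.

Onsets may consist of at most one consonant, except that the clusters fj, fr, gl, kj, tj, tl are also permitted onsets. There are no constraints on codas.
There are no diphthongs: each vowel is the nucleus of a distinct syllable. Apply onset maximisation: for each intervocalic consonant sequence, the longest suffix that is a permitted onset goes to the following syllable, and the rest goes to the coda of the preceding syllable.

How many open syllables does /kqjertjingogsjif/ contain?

Nuclei (vowels): q, e, i, o, i → 5 syllables.
σ1/σ2 boundary: just /j/ — single C goes to the following onset.
σ2/σ3 boundary: /rtj/ splits as /r/ + /tj/ (/tj/ is the longest suffix that is a licit onset).
σ3/σ4 boundary: cluster /ng/ — the longest permitted-onset suffix is /g/; onset = /g/, preceding coda = /n/.
σ4/σ5 boundary: /gsj/; trying suffixes from longest down, /j/ is the first permitted one, so coda /gs/ | onset /j/.
Result: kq.jer.tjin.gogs.jif.
Classifying each syllable: /kq/ (open), /jer/ (closed), /tjin/ (closed), /gogs/ (closed), /jif/ (closed).
Open syllables: 1.

1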